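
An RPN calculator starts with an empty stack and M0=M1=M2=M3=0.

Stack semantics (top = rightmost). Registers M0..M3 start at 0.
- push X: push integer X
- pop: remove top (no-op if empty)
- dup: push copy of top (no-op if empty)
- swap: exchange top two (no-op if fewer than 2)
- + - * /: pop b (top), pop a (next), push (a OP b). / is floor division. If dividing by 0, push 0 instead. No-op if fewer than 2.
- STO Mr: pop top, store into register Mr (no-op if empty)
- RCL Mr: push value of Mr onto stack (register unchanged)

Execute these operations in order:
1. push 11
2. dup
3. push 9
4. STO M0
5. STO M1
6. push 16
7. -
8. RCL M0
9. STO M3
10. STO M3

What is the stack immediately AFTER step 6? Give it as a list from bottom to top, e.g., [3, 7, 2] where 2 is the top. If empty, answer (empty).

After op 1 (push 11): stack=[11] mem=[0,0,0,0]
After op 2 (dup): stack=[11,11] mem=[0,0,0,0]
After op 3 (push 9): stack=[11,11,9] mem=[0,0,0,0]
After op 4 (STO M0): stack=[11,11] mem=[9,0,0,0]
After op 5 (STO M1): stack=[11] mem=[9,11,0,0]
After op 6 (push 16): stack=[11,16] mem=[9,11,0,0]

[11, 16]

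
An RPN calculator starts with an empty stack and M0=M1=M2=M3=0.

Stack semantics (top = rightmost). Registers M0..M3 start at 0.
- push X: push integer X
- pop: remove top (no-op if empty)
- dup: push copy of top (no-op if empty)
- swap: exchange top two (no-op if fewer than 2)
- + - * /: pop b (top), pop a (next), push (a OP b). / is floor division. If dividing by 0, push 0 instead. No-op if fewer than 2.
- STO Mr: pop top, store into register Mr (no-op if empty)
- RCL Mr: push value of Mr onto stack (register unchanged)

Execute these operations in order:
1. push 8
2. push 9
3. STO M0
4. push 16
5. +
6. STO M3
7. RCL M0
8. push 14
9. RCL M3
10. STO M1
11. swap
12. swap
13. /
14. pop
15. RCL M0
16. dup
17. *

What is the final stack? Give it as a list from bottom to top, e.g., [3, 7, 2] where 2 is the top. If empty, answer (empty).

After op 1 (push 8): stack=[8] mem=[0,0,0,0]
After op 2 (push 9): stack=[8,9] mem=[0,0,0,0]
After op 3 (STO M0): stack=[8] mem=[9,0,0,0]
After op 4 (push 16): stack=[8,16] mem=[9,0,0,0]
After op 5 (+): stack=[24] mem=[9,0,0,0]
After op 6 (STO M3): stack=[empty] mem=[9,0,0,24]
After op 7 (RCL M0): stack=[9] mem=[9,0,0,24]
After op 8 (push 14): stack=[9,14] mem=[9,0,0,24]
After op 9 (RCL M3): stack=[9,14,24] mem=[9,0,0,24]
After op 10 (STO M1): stack=[9,14] mem=[9,24,0,24]
After op 11 (swap): stack=[14,9] mem=[9,24,0,24]
After op 12 (swap): stack=[9,14] mem=[9,24,0,24]
After op 13 (/): stack=[0] mem=[9,24,0,24]
After op 14 (pop): stack=[empty] mem=[9,24,0,24]
After op 15 (RCL M0): stack=[9] mem=[9,24,0,24]
After op 16 (dup): stack=[9,9] mem=[9,24,0,24]
After op 17 (*): stack=[81] mem=[9,24,0,24]

Answer: [81]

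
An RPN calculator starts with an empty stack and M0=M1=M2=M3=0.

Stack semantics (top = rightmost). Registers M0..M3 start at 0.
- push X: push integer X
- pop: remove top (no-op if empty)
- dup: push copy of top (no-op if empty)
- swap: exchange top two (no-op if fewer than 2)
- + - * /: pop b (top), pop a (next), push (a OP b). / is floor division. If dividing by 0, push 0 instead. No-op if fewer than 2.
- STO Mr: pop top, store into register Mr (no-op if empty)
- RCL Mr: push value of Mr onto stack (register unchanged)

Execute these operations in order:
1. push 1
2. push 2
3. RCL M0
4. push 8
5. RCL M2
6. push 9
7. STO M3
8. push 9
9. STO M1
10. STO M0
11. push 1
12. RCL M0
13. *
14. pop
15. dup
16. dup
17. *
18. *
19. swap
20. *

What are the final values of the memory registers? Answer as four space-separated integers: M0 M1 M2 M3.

Answer: 0 9 0 9

Derivation:
After op 1 (push 1): stack=[1] mem=[0,0,0,0]
After op 2 (push 2): stack=[1,2] mem=[0,0,0,0]
After op 3 (RCL M0): stack=[1,2,0] mem=[0,0,0,0]
After op 4 (push 8): stack=[1,2,0,8] mem=[0,0,0,0]
After op 5 (RCL M2): stack=[1,2,0,8,0] mem=[0,0,0,0]
After op 6 (push 9): stack=[1,2,0,8,0,9] mem=[0,0,0,0]
After op 7 (STO M3): stack=[1,2,0,8,0] mem=[0,0,0,9]
After op 8 (push 9): stack=[1,2,0,8,0,9] mem=[0,0,0,9]
After op 9 (STO M1): stack=[1,2,0,8,0] mem=[0,9,0,9]
After op 10 (STO M0): stack=[1,2,0,8] mem=[0,9,0,9]
After op 11 (push 1): stack=[1,2,0,8,1] mem=[0,9,0,9]
After op 12 (RCL M0): stack=[1,2,0,8,1,0] mem=[0,9,0,9]
After op 13 (*): stack=[1,2,0,8,0] mem=[0,9,0,9]
After op 14 (pop): stack=[1,2,0,8] mem=[0,9,0,9]
After op 15 (dup): stack=[1,2,0,8,8] mem=[0,9,0,9]
After op 16 (dup): stack=[1,2,0,8,8,8] mem=[0,9,0,9]
After op 17 (*): stack=[1,2,0,8,64] mem=[0,9,0,9]
After op 18 (*): stack=[1,2,0,512] mem=[0,9,0,9]
After op 19 (swap): stack=[1,2,512,0] mem=[0,9,0,9]
After op 20 (*): stack=[1,2,0] mem=[0,9,0,9]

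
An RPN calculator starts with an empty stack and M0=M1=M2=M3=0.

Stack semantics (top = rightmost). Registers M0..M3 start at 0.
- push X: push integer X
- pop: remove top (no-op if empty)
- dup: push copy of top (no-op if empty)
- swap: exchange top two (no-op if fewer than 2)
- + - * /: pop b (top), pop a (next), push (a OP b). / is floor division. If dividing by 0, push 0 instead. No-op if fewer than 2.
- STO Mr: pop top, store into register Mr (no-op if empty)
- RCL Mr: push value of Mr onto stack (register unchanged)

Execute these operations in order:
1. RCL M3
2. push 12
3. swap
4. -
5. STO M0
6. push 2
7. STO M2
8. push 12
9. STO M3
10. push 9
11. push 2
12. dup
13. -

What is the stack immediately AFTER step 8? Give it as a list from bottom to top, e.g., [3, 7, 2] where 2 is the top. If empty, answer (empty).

After op 1 (RCL M3): stack=[0] mem=[0,0,0,0]
After op 2 (push 12): stack=[0,12] mem=[0,0,0,0]
After op 3 (swap): stack=[12,0] mem=[0,0,0,0]
After op 4 (-): stack=[12] mem=[0,0,0,0]
After op 5 (STO M0): stack=[empty] mem=[12,0,0,0]
After op 6 (push 2): stack=[2] mem=[12,0,0,0]
After op 7 (STO M2): stack=[empty] mem=[12,0,2,0]
After op 8 (push 12): stack=[12] mem=[12,0,2,0]

[12]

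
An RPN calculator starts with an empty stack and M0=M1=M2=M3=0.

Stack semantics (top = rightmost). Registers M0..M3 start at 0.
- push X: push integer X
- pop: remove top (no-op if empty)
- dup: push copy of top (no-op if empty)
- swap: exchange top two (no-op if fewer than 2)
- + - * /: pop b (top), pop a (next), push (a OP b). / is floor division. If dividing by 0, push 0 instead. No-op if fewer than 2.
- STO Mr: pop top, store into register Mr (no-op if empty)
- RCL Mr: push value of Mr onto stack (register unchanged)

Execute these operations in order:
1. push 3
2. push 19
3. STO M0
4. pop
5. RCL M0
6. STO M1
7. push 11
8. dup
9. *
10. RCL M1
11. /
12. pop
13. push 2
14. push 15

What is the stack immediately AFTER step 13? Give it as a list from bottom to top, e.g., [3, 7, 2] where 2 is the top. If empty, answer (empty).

After op 1 (push 3): stack=[3] mem=[0,0,0,0]
After op 2 (push 19): stack=[3,19] mem=[0,0,0,0]
After op 3 (STO M0): stack=[3] mem=[19,0,0,0]
After op 4 (pop): stack=[empty] mem=[19,0,0,0]
After op 5 (RCL M0): stack=[19] mem=[19,0,0,0]
After op 6 (STO M1): stack=[empty] mem=[19,19,0,0]
After op 7 (push 11): stack=[11] mem=[19,19,0,0]
After op 8 (dup): stack=[11,11] mem=[19,19,0,0]
After op 9 (*): stack=[121] mem=[19,19,0,0]
After op 10 (RCL M1): stack=[121,19] mem=[19,19,0,0]
After op 11 (/): stack=[6] mem=[19,19,0,0]
After op 12 (pop): stack=[empty] mem=[19,19,0,0]
After op 13 (push 2): stack=[2] mem=[19,19,0,0]

[2]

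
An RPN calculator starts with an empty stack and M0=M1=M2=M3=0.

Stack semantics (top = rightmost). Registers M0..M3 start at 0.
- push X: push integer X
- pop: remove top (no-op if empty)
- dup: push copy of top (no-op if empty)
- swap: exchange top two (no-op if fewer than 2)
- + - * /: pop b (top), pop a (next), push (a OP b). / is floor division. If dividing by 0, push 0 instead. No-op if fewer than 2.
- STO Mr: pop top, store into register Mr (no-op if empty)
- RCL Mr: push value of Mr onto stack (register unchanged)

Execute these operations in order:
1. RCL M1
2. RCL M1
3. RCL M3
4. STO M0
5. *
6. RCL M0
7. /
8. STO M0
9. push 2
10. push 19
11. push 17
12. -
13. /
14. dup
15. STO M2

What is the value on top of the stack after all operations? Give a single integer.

Answer: 1

Derivation:
After op 1 (RCL M1): stack=[0] mem=[0,0,0,0]
After op 2 (RCL M1): stack=[0,0] mem=[0,0,0,0]
After op 3 (RCL M3): stack=[0,0,0] mem=[0,0,0,0]
After op 4 (STO M0): stack=[0,0] mem=[0,0,0,0]
After op 5 (*): stack=[0] mem=[0,0,0,0]
After op 6 (RCL M0): stack=[0,0] mem=[0,0,0,0]
After op 7 (/): stack=[0] mem=[0,0,0,0]
After op 8 (STO M0): stack=[empty] mem=[0,0,0,0]
After op 9 (push 2): stack=[2] mem=[0,0,0,0]
After op 10 (push 19): stack=[2,19] mem=[0,0,0,0]
After op 11 (push 17): stack=[2,19,17] mem=[0,0,0,0]
After op 12 (-): stack=[2,2] mem=[0,0,0,0]
After op 13 (/): stack=[1] mem=[0,0,0,0]
After op 14 (dup): stack=[1,1] mem=[0,0,0,0]
After op 15 (STO M2): stack=[1] mem=[0,0,1,0]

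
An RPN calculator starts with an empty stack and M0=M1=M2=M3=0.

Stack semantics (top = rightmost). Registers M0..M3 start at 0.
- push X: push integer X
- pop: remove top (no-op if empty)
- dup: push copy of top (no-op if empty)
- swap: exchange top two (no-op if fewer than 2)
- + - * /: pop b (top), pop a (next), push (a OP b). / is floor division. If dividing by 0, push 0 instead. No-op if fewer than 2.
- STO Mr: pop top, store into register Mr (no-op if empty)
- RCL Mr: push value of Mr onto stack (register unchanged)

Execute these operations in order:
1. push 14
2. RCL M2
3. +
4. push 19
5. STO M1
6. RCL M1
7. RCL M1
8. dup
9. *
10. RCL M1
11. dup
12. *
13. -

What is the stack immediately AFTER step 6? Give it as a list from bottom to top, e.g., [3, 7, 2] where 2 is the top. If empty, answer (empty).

After op 1 (push 14): stack=[14] mem=[0,0,0,0]
After op 2 (RCL M2): stack=[14,0] mem=[0,0,0,0]
After op 3 (+): stack=[14] mem=[0,0,0,0]
After op 4 (push 19): stack=[14,19] mem=[0,0,0,0]
After op 5 (STO M1): stack=[14] mem=[0,19,0,0]
After op 6 (RCL M1): stack=[14,19] mem=[0,19,0,0]

[14, 19]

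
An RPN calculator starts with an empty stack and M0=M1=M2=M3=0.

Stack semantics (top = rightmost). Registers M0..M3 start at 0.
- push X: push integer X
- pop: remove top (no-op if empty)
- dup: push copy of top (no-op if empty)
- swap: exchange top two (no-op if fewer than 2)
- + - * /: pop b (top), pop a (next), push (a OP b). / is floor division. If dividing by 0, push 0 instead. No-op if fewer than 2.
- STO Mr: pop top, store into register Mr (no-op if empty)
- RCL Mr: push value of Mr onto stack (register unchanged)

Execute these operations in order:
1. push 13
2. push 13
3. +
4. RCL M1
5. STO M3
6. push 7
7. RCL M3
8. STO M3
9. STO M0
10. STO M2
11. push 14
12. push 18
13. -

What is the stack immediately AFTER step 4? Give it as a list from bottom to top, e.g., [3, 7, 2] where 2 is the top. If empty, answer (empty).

After op 1 (push 13): stack=[13] mem=[0,0,0,0]
After op 2 (push 13): stack=[13,13] mem=[0,0,0,0]
After op 3 (+): stack=[26] mem=[0,0,0,0]
After op 4 (RCL M1): stack=[26,0] mem=[0,0,0,0]

[26, 0]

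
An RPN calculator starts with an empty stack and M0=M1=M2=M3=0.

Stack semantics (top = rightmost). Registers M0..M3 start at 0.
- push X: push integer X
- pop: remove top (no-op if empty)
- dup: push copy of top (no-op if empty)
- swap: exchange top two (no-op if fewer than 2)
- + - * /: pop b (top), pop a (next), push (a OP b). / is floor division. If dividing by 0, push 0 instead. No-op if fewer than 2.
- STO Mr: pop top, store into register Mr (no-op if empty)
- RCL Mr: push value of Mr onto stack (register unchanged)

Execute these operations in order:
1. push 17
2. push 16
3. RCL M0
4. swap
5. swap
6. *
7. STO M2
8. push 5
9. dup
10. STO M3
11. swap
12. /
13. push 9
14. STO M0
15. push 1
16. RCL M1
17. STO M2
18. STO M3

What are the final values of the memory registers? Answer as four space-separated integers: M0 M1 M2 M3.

Answer: 9 0 0 1

Derivation:
After op 1 (push 17): stack=[17] mem=[0,0,0,0]
After op 2 (push 16): stack=[17,16] mem=[0,0,0,0]
After op 3 (RCL M0): stack=[17,16,0] mem=[0,0,0,0]
After op 4 (swap): stack=[17,0,16] mem=[0,0,0,0]
After op 5 (swap): stack=[17,16,0] mem=[0,0,0,0]
After op 6 (*): stack=[17,0] mem=[0,0,0,0]
After op 7 (STO M2): stack=[17] mem=[0,0,0,0]
After op 8 (push 5): stack=[17,5] mem=[0,0,0,0]
After op 9 (dup): stack=[17,5,5] mem=[0,0,0,0]
After op 10 (STO M3): stack=[17,5] mem=[0,0,0,5]
After op 11 (swap): stack=[5,17] mem=[0,0,0,5]
After op 12 (/): stack=[0] mem=[0,0,0,5]
After op 13 (push 9): stack=[0,9] mem=[0,0,0,5]
After op 14 (STO M0): stack=[0] mem=[9,0,0,5]
After op 15 (push 1): stack=[0,1] mem=[9,0,0,5]
After op 16 (RCL M1): stack=[0,1,0] mem=[9,0,0,5]
After op 17 (STO M2): stack=[0,1] mem=[9,0,0,5]
After op 18 (STO M3): stack=[0] mem=[9,0,0,1]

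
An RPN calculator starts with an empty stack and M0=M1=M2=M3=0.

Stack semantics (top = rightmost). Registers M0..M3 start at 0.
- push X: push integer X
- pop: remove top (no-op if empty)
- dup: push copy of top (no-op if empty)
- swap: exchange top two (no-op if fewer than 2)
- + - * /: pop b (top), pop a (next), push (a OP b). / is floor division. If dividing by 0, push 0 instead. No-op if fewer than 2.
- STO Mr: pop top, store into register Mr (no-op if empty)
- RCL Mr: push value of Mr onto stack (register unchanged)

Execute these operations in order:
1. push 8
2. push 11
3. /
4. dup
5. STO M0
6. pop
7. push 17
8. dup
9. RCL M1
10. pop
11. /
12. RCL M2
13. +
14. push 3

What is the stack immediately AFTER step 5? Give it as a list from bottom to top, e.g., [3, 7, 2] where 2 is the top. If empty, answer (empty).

After op 1 (push 8): stack=[8] mem=[0,0,0,0]
After op 2 (push 11): stack=[8,11] mem=[0,0,0,0]
After op 3 (/): stack=[0] mem=[0,0,0,0]
After op 4 (dup): stack=[0,0] mem=[0,0,0,0]
After op 5 (STO M0): stack=[0] mem=[0,0,0,0]

[0]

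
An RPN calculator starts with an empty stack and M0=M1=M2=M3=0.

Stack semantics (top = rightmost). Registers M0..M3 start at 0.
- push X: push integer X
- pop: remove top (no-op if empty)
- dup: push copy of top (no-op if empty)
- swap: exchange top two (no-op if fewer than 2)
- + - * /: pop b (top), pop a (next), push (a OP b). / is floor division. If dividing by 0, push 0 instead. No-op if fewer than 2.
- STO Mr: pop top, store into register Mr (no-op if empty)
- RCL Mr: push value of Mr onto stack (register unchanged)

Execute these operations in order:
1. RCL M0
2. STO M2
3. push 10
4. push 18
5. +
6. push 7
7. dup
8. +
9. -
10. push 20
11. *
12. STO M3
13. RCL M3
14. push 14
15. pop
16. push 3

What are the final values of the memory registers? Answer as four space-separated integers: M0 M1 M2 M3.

After op 1 (RCL M0): stack=[0] mem=[0,0,0,0]
After op 2 (STO M2): stack=[empty] mem=[0,0,0,0]
After op 3 (push 10): stack=[10] mem=[0,0,0,0]
After op 4 (push 18): stack=[10,18] mem=[0,0,0,0]
After op 5 (+): stack=[28] mem=[0,0,0,0]
After op 6 (push 7): stack=[28,7] mem=[0,0,0,0]
After op 7 (dup): stack=[28,7,7] mem=[0,0,0,0]
After op 8 (+): stack=[28,14] mem=[0,0,0,0]
After op 9 (-): stack=[14] mem=[0,0,0,0]
After op 10 (push 20): stack=[14,20] mem=[0,0,0,0]
After op 11 (*): stack=[280] mem=[0,0,0,0]
After op 12 (STO M3): stack=[empty] mem=[0,0,0,280]
After op 13 (RCL M3): stack=[280] mem=[0,0,0,280]
After op 14 (push 14): stack=[280,14] mem=[0,0,0,280]
After op 15 (pop): stack=[280] mem=[0,0,0,280]
After op 16 (push 3): stack=[280,3] mem=[0,0,0,280]

Answer: 0 0 0 280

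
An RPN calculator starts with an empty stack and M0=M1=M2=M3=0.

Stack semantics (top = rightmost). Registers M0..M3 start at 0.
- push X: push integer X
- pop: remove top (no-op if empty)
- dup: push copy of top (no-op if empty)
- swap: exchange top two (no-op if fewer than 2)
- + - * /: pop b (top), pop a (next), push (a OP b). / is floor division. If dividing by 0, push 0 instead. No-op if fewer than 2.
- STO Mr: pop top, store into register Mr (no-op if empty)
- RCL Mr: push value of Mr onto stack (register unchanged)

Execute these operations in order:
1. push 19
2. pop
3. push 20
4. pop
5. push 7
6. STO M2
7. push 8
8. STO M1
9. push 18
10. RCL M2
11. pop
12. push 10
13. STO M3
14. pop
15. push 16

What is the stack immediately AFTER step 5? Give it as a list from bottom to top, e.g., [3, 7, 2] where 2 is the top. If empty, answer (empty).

After op 1 (push 19): stack=[19] mem=[0,0,0,0]
After op 2 (pop): stack=[empty] mem=[0,0,0,0]
After op 3 (push 20): stack=[20] mem=[0,0,0,0]
After op 4 (pop): stack=[empty] mem=[0,0,0,0]
After op 5 (push 7): stack=[7] mem=[0,0,0,0]

[7]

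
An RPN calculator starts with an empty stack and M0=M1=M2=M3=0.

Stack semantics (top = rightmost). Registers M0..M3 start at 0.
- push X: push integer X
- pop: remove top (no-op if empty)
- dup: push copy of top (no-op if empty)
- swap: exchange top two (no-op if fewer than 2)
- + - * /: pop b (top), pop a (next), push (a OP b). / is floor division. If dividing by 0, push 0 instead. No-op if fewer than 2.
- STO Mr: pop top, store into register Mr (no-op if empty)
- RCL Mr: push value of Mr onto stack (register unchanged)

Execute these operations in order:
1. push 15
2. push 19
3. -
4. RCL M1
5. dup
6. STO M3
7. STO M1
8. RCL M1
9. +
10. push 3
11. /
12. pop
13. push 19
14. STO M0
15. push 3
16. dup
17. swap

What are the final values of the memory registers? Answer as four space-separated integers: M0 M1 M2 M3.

After op 1 (push 15): stack=[15] mem=[0,0,0,0]
After op 2 (push 19): stack=[15,19] mem=[0,0,0,0]
After op 3 (-): stack=[-4] mem=[0,0,0,0]
After op 4 (RCL M1): stack=[-4,0] mem=[0,0,0,0]
After op 5 (dup): stack=[-4,0,0] mem=[0,0,0,0]
After op 6 (STO M3): stack=[-4,0] mem=[0,0,0,0]
After op 7 (STO M1): stack=[-4] mem=[0,0,0,0]
After op 8 (RCL M1): stack=[-4,0] mem=[0,0,0,0]
After op 9 (+): stack=[-4] mem=[0,0,0,0]
After op 10 (push 3): stack=[-4,3] mem=[0,0,0,0]
After op 11 (/): stack=[-2] mem=[0,0,0,0]
After op 12 (pop): stack=[empty] mem=[0,0,0,0]
After op 13 (push 19): stack=[19] mem=[0,0,0,0]
After op 14 (STO M0): stack=[empty] mem=[19,0,0,0]
After op 15 (push 3): stack=[3] mem=[19,0,0,0]
After op 16 (dup): stack=[3,3] mem=[19,0,0,0]
After op 17 (swap): stack=[3,3] mem=[19,0,0,0]

Answer: 19 0 0 0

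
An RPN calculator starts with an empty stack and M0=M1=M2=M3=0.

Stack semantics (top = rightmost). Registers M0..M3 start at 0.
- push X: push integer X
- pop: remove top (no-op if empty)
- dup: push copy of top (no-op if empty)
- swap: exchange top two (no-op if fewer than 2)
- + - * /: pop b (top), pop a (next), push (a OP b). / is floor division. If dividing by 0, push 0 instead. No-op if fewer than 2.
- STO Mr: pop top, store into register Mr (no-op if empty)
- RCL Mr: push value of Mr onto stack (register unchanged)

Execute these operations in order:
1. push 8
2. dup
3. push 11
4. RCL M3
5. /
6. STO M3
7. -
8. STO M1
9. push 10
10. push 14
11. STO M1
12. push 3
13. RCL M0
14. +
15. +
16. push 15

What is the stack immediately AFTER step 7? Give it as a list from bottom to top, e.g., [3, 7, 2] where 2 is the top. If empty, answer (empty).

After op 1 (push 8): stack=[8] mem=[0,0,0,0]
After op 2 (dup): stack=[8,8] mem=[0,0,0,0]
After op 3 (push 11): stack=[8,8,11] mem=[0,0,0,0]
After op 4 (RCL M3): stack=[8,8,11,0] mem=[0,0,0,0]
After op 5 (/): stack=[8,8,0] mem=[0,0,0,0]
After op 6 (STO M3): stack=[8,8] mem=[0,0,0,0]
After op 7 (-): stack=[0] mem=[0,0,0,0]

[0]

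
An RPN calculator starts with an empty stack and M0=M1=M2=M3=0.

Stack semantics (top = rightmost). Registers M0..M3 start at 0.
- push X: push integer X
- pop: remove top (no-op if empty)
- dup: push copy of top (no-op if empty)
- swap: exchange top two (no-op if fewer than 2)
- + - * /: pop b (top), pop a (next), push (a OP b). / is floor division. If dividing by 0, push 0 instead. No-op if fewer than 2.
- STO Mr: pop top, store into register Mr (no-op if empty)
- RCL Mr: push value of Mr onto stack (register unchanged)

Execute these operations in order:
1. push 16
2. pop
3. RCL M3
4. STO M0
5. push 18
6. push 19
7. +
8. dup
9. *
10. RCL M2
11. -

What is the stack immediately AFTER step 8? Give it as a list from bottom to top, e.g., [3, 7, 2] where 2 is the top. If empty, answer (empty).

After op 1 (push 16): stack=[16] mem=[0,0,0,0]
After op 2 (pop): stack=[empty] mem=[0,0,0,0]
After op 3 (RCL M3): stack=[0] mem=[0,0,0,0]
After op 4 (STO M0): stack=[empty] mem=[0,0,0,0]
After op 5 (push 18): stack=[18] mem=[0,0,0,0]
After op 6 (push 19): stack=[18,19] mem=[0,0,0,0]
After op 7 (+): stack=[37] mem=[0,0,0,0]
After op 8 (dup): stack=[37,37] mem=[0,0,0,0]

[37, 37]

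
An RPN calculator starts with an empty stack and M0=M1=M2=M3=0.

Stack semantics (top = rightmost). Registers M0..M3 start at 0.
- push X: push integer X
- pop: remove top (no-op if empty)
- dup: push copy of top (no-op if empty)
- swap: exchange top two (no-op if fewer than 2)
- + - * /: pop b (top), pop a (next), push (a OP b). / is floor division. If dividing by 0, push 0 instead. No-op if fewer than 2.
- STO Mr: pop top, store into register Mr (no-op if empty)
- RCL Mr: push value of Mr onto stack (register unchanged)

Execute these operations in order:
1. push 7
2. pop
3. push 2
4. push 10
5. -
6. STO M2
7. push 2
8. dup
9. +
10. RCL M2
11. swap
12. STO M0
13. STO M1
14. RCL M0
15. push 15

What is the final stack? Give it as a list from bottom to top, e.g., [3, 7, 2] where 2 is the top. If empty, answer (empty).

After op 1 (push 7): stack=[7] mem=[0,0,0,0]
After op 2 (pop): stack=[empty] mem=[0,0,0,0]
After op 3 (push 2): stack=[2] mem=[0,0,0,0]
After op 4 (push 10): stack=[2,10] mem=[0,0,0,0]
After op 5 (-): stack=[-8] mem=[0,0,0,0]
After op 6 (STO M2): stack=[empty] mem=[0,0,-8,0]
After op 7 (push 2): stack=[2] mem=[0,0,-8,0]
After op 8 (dup): stack=[2,2] mem=[0,0,-8,0]
After op 9 (+): stack=[4] mem=[0,0,-8,0]
After op 10 (RCL M2): stack=[4,-8] mem=[0,0,-8,0]
After op 11 (swap): stack=[-8,4] mem=[0,0,-8,0]
After op 12 (STO M0): stack=[-8] mem=[4,0,-8,0]
After op 13 (STO M1): stack=[empty] mem=[4,-8,-8,0]
After op 14 (RCL M0): stack=[4] mem=[4,-8,-8,0]
After op 15 (push 15): stack=[4,15] mem=[4,-8,-8,0]

Answer: [4, 15]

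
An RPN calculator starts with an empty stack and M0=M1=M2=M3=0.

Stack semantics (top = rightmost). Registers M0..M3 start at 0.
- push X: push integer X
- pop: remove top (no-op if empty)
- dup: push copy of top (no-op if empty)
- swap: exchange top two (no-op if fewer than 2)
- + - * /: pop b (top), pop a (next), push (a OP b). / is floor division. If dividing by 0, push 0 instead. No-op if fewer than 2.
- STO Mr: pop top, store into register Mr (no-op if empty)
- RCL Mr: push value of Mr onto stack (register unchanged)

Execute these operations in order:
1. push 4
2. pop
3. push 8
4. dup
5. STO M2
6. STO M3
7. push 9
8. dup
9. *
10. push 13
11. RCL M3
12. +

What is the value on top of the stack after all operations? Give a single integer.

Answer: 21

Derivation:
After op 1 (push 4): stack=[4] mem=[0,0,0,0]
After op 2 (pop): stack=[empty] mem=[0,0,0,0]
After op 3 (push 8): stack=[8] mem=[0,0,0,0]
After op 4 (dup): stack=[8,8] mem=[0,0,0,0]
After op 5 (STO M2): stack=[8] mem=[0,0,8,0]
After op 6 (STO M3): stack=[empty] mem=[0,0,8,8]
After op 7 (push 9): stack=[9] mem=[0,0,8,8]
After op 8 (dup): stack=[9,9] mem=[0,0,8,8]
After op 9 (*): stack=[81] mem=[0,0,8,8]
After op 10 (push 13): stack=[81,13] mem=[0,0,8,8]
After op 11 (RCL M3): stack=[81,13,8] mem=[0,0,8,8]
After op 12 (+): stack=[81,21] mem=[0,0,8,8]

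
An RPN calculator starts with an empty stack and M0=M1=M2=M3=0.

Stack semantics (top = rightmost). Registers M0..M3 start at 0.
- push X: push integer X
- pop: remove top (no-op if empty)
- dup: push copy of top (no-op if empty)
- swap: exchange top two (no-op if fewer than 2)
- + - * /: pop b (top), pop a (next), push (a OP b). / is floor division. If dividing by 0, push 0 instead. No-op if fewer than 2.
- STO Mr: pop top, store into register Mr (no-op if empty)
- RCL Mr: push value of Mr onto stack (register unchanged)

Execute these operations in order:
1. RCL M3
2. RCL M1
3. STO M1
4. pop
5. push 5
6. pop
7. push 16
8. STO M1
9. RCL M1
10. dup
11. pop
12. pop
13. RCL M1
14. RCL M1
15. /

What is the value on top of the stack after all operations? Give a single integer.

After op 1 (RCL M3): stack=[0] mem=[0,0,0,0]
After op 2 (RCL M1): stack=[0,0] mem=[0,0,0,0]
After op 3 (STO M1): stack=[0] mem=[0,0,0,0]
After op 4 (pop): stack=[empty] mem=[0,0,0,0]
After op 5 (push 5): stack=[5] mem=[0,0,0,0]
After op 6 (pop): stack=[empty] mem=[0,0,0,0]
After op 7 (push 16): stack=[16] mem=[0,0,0,0]
After op 8 (STO M1): stack=[empty] mem=[0,16,0,0]
After op 9 (RCL M1): stack=[16] mem=[0,16,0,0]
After op 10 (dup): stack=[16,16] mem=[0,16,0,0]
After op 11 (pop): stack=[16] mem=[0,16,0,0]
After op 12 (pop): stack=[empty] mem=[0,16,0,0]
After op 13 (RCL M1): stack=[16] mem=[0,16,0,0]
After op 14 (RCL M1): stack=[16,16] mem=[0,16,0,0]
After op 15 (/): stack=[1] mem=[0,16,0,0]

Answer: 1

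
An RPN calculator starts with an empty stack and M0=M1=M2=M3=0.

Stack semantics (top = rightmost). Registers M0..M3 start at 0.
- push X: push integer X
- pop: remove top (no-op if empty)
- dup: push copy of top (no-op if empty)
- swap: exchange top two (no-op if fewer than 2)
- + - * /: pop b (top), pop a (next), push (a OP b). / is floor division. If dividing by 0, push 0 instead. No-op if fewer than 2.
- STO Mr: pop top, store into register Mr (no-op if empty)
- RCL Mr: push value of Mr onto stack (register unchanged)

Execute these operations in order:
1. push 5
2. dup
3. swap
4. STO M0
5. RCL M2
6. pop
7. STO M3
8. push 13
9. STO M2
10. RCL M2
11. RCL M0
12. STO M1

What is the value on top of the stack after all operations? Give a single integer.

After op 1 (push 5): stack=[5] mem=[0,0,0,0]
After op 2 (dup): stack=[5,5] mem=[0,0,0,0]
After op 3 (swap): stack=[5,5] mem=[0,0,0,0]
After op 4 (STO M0): stack=[5] mem=[5,0,0,0]
After op 5 (RCL M2): stack=[5,0] mem=[5,0,0,0]
After op 6 (pop): stack=[5] mem=[5,0,0,0]
After op 7 (STO M3): stack=[empty] mem=[5,0,0,5]
After op 8 (push 13): stack=[13] mem=[5,0,0,5]
After op 9 (STO M2): stack=[empty] mem=[5,0,13,5]
After op 10 (RCL M2): stack=[13] mem=[5,0,13,5]
After op 11 (RCL M0): stack=[13,5] mem=[5,0,13,5]
After op 12 (STO M1): stack=[13] mem=[5,5,13,5]

Answer: 13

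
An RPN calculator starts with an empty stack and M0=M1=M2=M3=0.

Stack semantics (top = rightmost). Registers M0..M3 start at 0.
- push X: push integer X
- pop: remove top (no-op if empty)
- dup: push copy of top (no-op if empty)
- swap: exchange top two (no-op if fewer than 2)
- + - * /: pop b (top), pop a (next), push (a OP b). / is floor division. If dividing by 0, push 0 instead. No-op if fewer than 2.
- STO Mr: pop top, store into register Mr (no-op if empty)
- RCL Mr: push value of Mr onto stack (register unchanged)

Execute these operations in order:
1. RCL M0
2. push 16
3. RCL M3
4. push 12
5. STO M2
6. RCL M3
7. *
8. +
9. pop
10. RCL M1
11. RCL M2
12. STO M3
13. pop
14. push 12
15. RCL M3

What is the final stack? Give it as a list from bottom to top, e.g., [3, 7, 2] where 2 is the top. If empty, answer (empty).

Answer: [0, 12, 12]

Derivation:
After op 1 (RCL M0): stack=[0] mem=[0,0,0,0]
After op 2 (push 16): stack=[0,16] mem=[0,0,0,0]
After op 3 (RCL M3): stack=[0,16,0] mem=[0,0,0,0]
After op 4 (push 12): stack=[0,16,0,12] mem=[0,0,0,0]
After op 5 (STO M2): stack=[0,16,0] mem=[0,0,12,0]
After op 6 (RCL M3): stack=[0,16,0,0] mem=[0,0,12,0]
After op 7 (*): stack=[0,16,0] mem=[0,0,12,0]
After op 8 (+): stack=[0,16] mem=[0,0,12,0]
After op 9 (pop): stack=[0] mem=[0,0,12,0]
After op 10 (RCL M1): stack=[0,0] mem=[0,0,12,0]
After op 11 (RCL M2): stack=[0,0,12] mem=[0,0,12,0]
After op 12 (STO M3): stack=[0,0] mem=[0,0,12,12]
After op 13 (pop): stack=[0] mem=[0,0,12,12]
After op 14 (push 12): stack=[0,12] mem=[0,0,12,12]
After op 15 (RCL M3): stack=[0,12,12] mem=[0,0,12,12]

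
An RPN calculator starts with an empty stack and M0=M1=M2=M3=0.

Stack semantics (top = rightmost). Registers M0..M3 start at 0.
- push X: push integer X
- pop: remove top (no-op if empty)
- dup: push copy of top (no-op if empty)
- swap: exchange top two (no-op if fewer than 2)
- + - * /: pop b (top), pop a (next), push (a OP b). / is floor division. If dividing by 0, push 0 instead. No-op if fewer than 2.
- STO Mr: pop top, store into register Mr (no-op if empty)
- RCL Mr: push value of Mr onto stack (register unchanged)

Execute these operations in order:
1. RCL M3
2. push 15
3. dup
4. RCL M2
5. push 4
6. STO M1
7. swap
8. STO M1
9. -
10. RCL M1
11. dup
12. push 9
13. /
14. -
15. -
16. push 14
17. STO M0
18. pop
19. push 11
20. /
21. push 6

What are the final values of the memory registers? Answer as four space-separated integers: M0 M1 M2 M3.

Answer: 14 15 0 0

Derivation:
After op 1 (RCL M3): stack=[0] mem=[0,0,0,0]
After op 2 (push 15): stack=[0,15] mem=[0,0,0,0]
After op 3 (dup): stack=[0,15,15] mem=[0,0,0,0]
After op 4 (RCL M2): stack=[0,15,15,0] mem=[0,0,0,0]
After op 5 (push 4): stack=[0,15,15,0,4] mem=[0,0,0,0]
After op 6 (STO M1): stack=[0,15,15,0] mem=[0,4,0,0]
After op 7 (swap): stack=[0,15,0,15] mem=[0,4,0,0]
After op 8 (STO M1): stack=[0,15,0] mem=[0,15,0,0]
After op 9 (-): stack=[0,15] mem=[0,15,0,0]
After op 10 (RCL M1): stack=[0,15,15] mem=[0,15,0,0]
After op 11 (dup): stack=[0,15,15,15] mem=[0,15,0,0]
After op 12 (push 9): stack=[0,15,15,15,9] mem=[0,15,0,0]
After op 13 (/): stack=[0,15,15,1] mem=[0,15,0,0]
After op 14 (-): stack=[0,15,14] mem=[0,15,0,0]
After op 15 (-): stack=[0,1] mem=[0,15,0,0]
After op 16 (push 14): stack=[0,1,14] mem=[0,15,0,0]
After op 17 (STO M0): stack=[0,1] mem=[14,15,0,0]
After op 18 (pop): stack=[0] mem=[14,15,0,0]
After op 19 (push 11): stack=[0,11] mem=[14,15,0,0]
After op 20 (/): stack=[0] mem=[14,15,0,0]
After op 21 (push 6): stack=[0,6] mem=[14,15,0,0]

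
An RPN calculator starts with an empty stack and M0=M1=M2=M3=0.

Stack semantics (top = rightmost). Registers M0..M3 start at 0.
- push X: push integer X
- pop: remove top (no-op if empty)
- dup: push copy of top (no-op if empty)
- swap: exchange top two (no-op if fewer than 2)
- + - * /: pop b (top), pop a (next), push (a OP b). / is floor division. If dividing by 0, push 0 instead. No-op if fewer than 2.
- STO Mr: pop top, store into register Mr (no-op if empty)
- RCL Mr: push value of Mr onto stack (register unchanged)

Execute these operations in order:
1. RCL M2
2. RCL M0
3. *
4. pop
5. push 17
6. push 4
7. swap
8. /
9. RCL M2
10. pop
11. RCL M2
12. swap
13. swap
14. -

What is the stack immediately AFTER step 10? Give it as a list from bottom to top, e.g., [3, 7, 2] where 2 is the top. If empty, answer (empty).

After op 1 (RCL M2): stack=[0] mem=[0,0,0,0]
After op 2 (RCL M0): stack=[0,0] mem=[0,0,0,0]
After op 3 (*): stack=[0] mem=[0,0,0,0]
After op 4 (pop): stack=[empty] mem=[0,0,0,0]
After op 5 (push 17): stack=[17] mem=[0,0,0,0]
After op 6 (push 4): stack=[17,4] mem=[0,0,0,0]
After op 7 (swap): stack=[4,17] mem=[0,0,0,0]
After op 8 (/): stack=[0] mem=[0,0,0,0]
After op 9 (RCL M2): stack=[0,0] mem=[0,0,0,0]
After op 10 (pop): stack=[0] mem=[0,0,0,0]

[0]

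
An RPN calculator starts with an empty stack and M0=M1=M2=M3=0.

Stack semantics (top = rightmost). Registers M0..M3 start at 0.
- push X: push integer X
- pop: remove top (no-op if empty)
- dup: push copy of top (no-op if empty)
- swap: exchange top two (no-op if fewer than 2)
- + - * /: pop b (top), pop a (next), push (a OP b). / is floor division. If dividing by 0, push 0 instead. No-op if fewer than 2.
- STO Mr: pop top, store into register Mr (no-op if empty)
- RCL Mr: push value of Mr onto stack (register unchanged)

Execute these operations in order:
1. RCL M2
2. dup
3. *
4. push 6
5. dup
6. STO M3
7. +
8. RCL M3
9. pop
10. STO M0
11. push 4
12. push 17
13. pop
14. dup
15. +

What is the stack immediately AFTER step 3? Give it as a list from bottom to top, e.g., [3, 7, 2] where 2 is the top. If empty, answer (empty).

After op 1 (RCL M2): stack=[0] mem=[0,0,0,0]
After op 2 (dup): stack=[0,0] mem=[0,0,0,0]
After op 3 (*): stack=[0] mem=[0,0,0,0]

[0]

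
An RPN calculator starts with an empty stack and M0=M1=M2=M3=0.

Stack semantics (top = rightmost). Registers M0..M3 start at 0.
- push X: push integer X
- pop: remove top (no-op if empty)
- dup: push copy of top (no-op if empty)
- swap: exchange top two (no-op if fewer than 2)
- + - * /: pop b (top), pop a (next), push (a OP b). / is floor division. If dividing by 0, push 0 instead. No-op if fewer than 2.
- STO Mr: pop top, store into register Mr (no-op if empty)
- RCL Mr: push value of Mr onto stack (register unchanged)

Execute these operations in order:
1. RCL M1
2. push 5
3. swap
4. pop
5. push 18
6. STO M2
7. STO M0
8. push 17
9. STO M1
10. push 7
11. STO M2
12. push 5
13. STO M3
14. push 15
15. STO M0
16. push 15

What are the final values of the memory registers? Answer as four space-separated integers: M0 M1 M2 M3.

After op 1 (RCL M1): stack=[0] mem=[0,0,0,0]
After op 2 (push 5): stack=[0,5] mem=[0,0,0,0]
After op 3 (swap): stack=[5,0] mem=[0,0,0,0]
After op 4 (pop): stack=[5] mem=[0,0,0,0]
After op 5 (push 18): stack=[5,18] mem=[0,0,0,0]
After op 6 (STO M2): stack=[5] mem=[0,0,18,0]
After op 7 (STO M0): stack=[empty] mem=[5,0,18,0]
After op 8 (push 17): stack=[17] mem=[5,0,18,0]
After op 9 (STO M1): stack=[empty] mem=[5,17,18,0]
After op 10 (push 7): stack=[7] mem=[5,17,18,0]
After op 11 (STO M2): stack=[empty] mem=[5,17,7,0]
After op 12 (push 5): stack=[5] mem=[5,17,7,0]
After op 13 (STO M3): stack=[empty] mem=[5,17,7,5]
After op 14 (push 15): stack=[15] mem=[5,17,7,5]
After op 15 (STO M0): stack=[empty] mem=[15,17,7,5]
After op 16 (push 15): stack=[15] mem=[15,17,7,5]

Answer: 15 17 7 5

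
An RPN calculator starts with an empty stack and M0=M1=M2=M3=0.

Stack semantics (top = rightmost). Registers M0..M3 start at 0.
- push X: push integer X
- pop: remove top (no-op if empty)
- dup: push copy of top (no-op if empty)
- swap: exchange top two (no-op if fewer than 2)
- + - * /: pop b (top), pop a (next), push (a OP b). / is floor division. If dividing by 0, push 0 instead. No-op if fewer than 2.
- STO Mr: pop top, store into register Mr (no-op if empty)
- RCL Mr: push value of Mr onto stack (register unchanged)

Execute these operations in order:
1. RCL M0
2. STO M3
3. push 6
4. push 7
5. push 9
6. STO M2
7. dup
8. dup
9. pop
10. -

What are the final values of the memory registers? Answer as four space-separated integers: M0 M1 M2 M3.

After op 1 (RCL M0): stack=[0] mem=[0,0,0,0]
After op 2 (STO M3): stack=[empty] mem=[0,0,0,0]
After op 3 (push 6): stack=[6] mem=[0,0,0,0]
After op 4 (push 7): stack=[6,7] mem=[0,0,0,0]
After op 5 (push 9): stack=[6,7,9] mem=[0,0,0,0]
After op 6 (STO M2): stack=[6,7] mem=[0,0,9,0]
After op 7 (dup): stack=[6,7,7] mem=[0,0,9,0]
After op 8 (dup): stack=[6,7,7,7] mem=[0,0,9,0]
After op 9 (pop): stack=[6,7,7] mem=[0,0,9,0]
After op 10 (-): stack=[6,0] mem=[0,0,9,0]

Answer: 0 0 9 0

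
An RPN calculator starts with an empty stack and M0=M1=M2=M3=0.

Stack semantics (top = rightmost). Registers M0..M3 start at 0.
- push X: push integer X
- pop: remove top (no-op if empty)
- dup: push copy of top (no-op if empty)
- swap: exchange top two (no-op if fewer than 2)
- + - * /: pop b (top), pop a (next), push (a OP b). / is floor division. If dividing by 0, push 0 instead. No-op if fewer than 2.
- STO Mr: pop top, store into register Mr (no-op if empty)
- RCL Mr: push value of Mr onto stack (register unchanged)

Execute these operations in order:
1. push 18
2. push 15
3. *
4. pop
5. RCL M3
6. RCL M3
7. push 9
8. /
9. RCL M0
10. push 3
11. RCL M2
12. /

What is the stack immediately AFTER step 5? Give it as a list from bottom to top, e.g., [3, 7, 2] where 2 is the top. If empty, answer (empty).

After op 1 (push 18): stack=[18] mem=[0,0,0,0]
After op 2 (push 15): stack=[18,15] mem=[0,0,0,0]
After op 3 (*): stack=[270] mem=[0,0,0,0]
After op 4 (pop): stack=[empty] mem=[0,0,0,0]
After op 5 (RCL M3): stack=[0] mem=[0,0,0,0]

[0]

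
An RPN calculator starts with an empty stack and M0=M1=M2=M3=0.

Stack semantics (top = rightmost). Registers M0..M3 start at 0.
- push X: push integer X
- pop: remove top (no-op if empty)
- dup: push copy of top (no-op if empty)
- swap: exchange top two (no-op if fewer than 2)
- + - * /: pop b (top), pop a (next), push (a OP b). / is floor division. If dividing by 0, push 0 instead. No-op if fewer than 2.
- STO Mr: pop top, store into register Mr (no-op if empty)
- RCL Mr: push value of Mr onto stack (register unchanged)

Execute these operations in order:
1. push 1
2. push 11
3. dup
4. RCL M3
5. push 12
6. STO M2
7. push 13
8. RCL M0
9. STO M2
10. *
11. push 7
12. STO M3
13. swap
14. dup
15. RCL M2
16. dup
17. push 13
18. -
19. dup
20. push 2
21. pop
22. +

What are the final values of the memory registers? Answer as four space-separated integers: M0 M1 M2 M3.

Answer: 0 0 0 7

Derivation:
After op 1 (push 1): stack=[1] mem=[0,0,0,0]
After op 2 (push 11): stack=[1,11] mem=[0,0,0,0]
After op 3 (dup): stack=[1,11,11] mem=[0,0,0,0]
After op 4 (RCL M3): stack=[1,11,11,0] mem=[0,0,0,0]
After op 5 (push 12): stack=[1,11,11,0,12] mem=[0,0,0,0]
After op 6 (STO M2): stack=[1,11,11,0] mem=[0,0,12,0]
After op 7 (push 13): stack=[1,11,11,0,13] mem=[0,0,12,0]
After op 8 (RCL M0): stack=[1,11,11,0,13,0] mem=[0,0,12,0]
After op 9 (STO M2): stack=[1,11,11,0,13] mem=[0,0,0,0]
After op 10 (*): stack=[1,11,11,0] mem=[0,0,0,0]
After op 11 (push 7): stack=[1,11,11,0,7] mem=[0,0,0,0]
After op 12 (STO M3): stack=[1,11,11,0] mem=[0,0,0,7]
After op 13 (swap): stack=[1,11,0,11] mem=[0,0,0,7]
After op 14 (dup): stack=[1,11,0,11,11] mem=[0,0,0,7]
After op 15 (RCL M2): stack=[1,11,0,11,11,0] mem=[0,0,0,7]
After op 16 (dup): stack=[1,11,0,11,11,0,0] mem=[0,0,0,7]
After op 17 (push 13): stack=[1,11,0,11,11,0,0,13] mem=[0,0,0,7]
After op 18 (-): stack=[1,11,0,11,11,0,-13] mem=[0,0,0,7]
After op 19 (dup): stack=[1,11,0,11,11,0,-13,-13] mem=[0,0,0,7]
After op 20 (push 2): stack=[1,11,0,11,11,0,-13,-13,2] mem=[0,0,0,7]
After op 21 (pop): stack=[1,11,0,11,11,0,-13,-13] mem=[0,0,0,7]
After op 22 (+): stack=[1,11,0,11,11,0,-26] mem=[0,0,0,7]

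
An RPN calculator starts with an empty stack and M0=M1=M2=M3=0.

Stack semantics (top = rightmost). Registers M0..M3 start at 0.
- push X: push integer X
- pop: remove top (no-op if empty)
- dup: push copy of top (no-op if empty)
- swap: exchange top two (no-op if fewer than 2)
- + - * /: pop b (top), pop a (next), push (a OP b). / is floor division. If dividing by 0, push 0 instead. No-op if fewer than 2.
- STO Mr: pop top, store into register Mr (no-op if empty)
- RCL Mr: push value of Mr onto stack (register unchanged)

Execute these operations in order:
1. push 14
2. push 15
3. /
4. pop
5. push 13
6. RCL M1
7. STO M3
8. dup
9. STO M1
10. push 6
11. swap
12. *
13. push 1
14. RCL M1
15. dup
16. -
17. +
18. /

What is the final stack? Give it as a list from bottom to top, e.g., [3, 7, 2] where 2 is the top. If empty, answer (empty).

After op 1 (push 14): stack=[14] mem=[0,0,0,0]
After op 2 (push 15): stack=[14,15] mem=[0,0,0,0]
After op 3 (/): stack=[0] mem=[0,0,0,0]
After op 4 (pop): stack=[empty] mem=[0,0,0,0]
After op 5 (push 13): stack=[13] mem=[0,0,0,0]
After op 6 (RCL M1): stack=[13,0] mem=[0,0,0,0]
After op 7 (STO M3): stack=[13] mem=[0,0,0,0]
After op 8 (dup): stack=[13,13] mem=[0,0,0,0]
After op 9 (STO M1): stack=[13] mem=[0,13,0,0]
After op 10 (push 6): stack=[13,6] mem=[0,13,0,0]
After op 11 (swap): stack=[6,13] mem=[0,13,0,0]
After op 12 (*): stack=[78] mem=[0,13,0,0]
After op 13 (push 1): stack=[78,1] mem=[0,13,0,0]
After op 14 (RCL M1): stack=[78,1,13] mem=[0,13,0,0]
After op 15 (dup): stack=[78,1,13,13] mem=[0,13,0,0]
After op 16 (-): stack=[78,1,0] mem=[0,13,0,0]
After op 17 (+): stack=[78,1] mem=[0,13,0,0]
After op 18 (/): stack=[78] mem=[0,13,0,0]

Answer: [78]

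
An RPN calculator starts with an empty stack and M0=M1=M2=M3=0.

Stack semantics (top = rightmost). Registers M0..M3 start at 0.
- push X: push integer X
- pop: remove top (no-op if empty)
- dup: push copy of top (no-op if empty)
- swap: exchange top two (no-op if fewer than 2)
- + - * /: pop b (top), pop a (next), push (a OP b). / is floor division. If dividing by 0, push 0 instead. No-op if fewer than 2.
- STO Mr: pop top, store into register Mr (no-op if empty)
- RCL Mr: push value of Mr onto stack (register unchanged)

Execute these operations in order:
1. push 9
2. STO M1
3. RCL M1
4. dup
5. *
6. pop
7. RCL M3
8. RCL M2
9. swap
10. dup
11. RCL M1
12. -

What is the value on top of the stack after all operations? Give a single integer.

After op 1 (push 9): stack=[9] mem=[0,0,0,0]
After op 2 (STO M1): stack=[empty] mem=[0,9,0,0]
After op 3 (RCL M1): stack=[9] mem=[0,9,0,0]
After op 4 (dup): stack=[9,9] mem=[0,9,0,0]
After op 5 (*): stack=[81] mem=[0,9,0,0]
After op 6 (pop): stack=[empty] mem=[0,9,0,0]
After op 7 (RCL M3): stack=[0] mem=[0,9,0,0]
After op 8 (RCL M2): stack=[0,0] mem=[0,9,0,0]
After op 9 (swap): stack=[0,0] mem=[0,9,0,0]
After op 10 (dup): stack=[0,0,0] mem=[0,9,0,0]
After op 11 (RCL M1): stack=[0,0,0,9] mem=[0,9,0,0]
After op 12 (-): stack=[0,0,-9] mem=[0,9,0,0]

Answer: -9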